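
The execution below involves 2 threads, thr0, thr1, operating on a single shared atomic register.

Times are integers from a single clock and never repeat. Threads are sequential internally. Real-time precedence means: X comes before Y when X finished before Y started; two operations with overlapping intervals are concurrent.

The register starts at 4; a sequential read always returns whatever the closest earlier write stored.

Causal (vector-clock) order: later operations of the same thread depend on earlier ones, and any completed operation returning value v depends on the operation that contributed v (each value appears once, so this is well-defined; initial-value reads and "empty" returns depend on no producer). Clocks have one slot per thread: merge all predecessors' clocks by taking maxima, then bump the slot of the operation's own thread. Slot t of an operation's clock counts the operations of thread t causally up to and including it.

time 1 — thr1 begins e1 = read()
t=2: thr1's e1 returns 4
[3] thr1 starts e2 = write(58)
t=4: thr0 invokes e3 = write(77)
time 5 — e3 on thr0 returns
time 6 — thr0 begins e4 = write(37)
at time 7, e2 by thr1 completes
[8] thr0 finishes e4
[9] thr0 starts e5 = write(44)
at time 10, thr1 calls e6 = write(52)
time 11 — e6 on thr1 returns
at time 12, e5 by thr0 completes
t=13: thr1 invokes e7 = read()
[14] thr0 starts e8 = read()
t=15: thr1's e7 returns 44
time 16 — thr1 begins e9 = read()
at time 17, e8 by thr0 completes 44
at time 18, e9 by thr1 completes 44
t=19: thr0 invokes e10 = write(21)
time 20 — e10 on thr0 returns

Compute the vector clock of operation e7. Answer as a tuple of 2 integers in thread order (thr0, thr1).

(3, 4)

VC(e1, invoked at 1): no causal predecessors; +1 on thr1 → (0, 1)
VC(e3, invoked at 4): no causal predecessors; +1 on thr0 → (1, 0)
invoked at 3, e2 merges VC(e1)=(0, 1) and bumps thr1's slot → (0, 2)
invoked at 6, e4 merges VC(e3)=(1, 0) and bumps thr0's slot → (2, 0)
invoked at 10, e6 merges VC(e2)=(0, 2) and bumps thr1's slot → (0, 3)
invoked at 9, e5 merges VC(e4)=(2, 0) and bumps thr0's slot → (3, 0)
invoked at 14, e8 merges VC(e5)=(3, 0) and bumps thr0's slot → (4, 0)
invoked at 19, e10 merges VC(e8)=(4, 0) and bumps thr0's slot → (5, 0)
invoked at 13, e7 merges VC(e5)=(3, 0), VC(e6)=(0, 3) and bumps thr1's slot → (3, 4)
invoked at 16, e9 merges VC(e5)=(3, 0), VC(e7)=(3, 4) and bumps thr1's slot → (3, 5)
target: VC(e7) = (3, 4)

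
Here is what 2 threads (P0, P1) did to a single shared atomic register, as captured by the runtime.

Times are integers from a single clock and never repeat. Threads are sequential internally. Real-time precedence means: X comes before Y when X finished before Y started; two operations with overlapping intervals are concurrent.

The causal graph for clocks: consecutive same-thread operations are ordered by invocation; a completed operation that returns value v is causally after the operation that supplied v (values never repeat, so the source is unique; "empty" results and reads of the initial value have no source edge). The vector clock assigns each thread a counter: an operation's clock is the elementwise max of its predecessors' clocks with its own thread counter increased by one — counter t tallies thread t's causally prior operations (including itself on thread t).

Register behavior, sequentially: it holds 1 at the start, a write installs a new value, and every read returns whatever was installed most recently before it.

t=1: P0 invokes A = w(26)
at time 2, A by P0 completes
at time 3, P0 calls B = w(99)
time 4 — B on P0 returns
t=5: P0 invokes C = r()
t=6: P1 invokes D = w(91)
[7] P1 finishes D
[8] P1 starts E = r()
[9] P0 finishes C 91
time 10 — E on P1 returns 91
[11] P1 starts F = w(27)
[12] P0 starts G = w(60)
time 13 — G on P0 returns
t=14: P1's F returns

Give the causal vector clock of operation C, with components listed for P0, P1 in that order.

VC(D, invoked at 6): no causal predecessors; +1 on P1 → (0, 1)
VC(A, invoked at 1): no causal predecessors; +1 on P0 → (1, 0)
invoked at 8, E merges VC(D)=(0, 1) and bumps P1's slot → (0, 2)
invoked at 3, B merges VC(A)=(1, 0) and bumps P0's slot → (2, 0)
invoked at 11, F merges VC(E)=(0, 2) and bumps P1's slot → (0, 3)
invoked at 5, C merges VC(B)=(2, 0), VC(D)=(0, 1) and bumps P0's slot → (3, 1)
invoked at 12, G merges VC(C)=(3, 1) and bumps P0's slot → (4, 1)
target: VC(C) = (3, 1)

(3, 1)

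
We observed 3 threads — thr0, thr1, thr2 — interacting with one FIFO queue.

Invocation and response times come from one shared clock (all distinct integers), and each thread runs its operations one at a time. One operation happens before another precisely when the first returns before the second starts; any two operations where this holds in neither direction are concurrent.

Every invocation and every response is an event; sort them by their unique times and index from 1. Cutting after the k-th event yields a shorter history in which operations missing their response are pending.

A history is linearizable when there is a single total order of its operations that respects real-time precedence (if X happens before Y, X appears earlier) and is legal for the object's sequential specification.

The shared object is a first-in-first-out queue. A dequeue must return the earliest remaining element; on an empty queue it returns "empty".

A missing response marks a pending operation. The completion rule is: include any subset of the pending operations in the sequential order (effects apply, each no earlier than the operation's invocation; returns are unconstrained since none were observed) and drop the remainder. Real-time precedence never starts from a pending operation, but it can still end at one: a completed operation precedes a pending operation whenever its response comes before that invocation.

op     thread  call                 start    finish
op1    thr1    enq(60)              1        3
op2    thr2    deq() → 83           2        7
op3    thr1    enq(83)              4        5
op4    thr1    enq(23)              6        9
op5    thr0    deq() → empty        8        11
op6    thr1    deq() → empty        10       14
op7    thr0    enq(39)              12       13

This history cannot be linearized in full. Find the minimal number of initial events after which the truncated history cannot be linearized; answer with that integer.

7

one valid order for events 1..6 is op1, op2, op3:
step 1: op1 enq(60) — queue <60>
step 2: op2 deq() (pending, included) — queue <>
step 3: op3 enq(83) — queue <83>
adding event 7 (op2 responds at 7) leaves no legal real-time order
no completion choice of the 1 pending operation (op4) rescues it — every subset was tried
one such order, op1, op2, op3 (pending dropped), breaks at step 2 where op2 deq() → 83 is illegal
one such order, op1, op3, op2 (pending dropped), breaks at step 3 where op2 deq() → 83 is illegal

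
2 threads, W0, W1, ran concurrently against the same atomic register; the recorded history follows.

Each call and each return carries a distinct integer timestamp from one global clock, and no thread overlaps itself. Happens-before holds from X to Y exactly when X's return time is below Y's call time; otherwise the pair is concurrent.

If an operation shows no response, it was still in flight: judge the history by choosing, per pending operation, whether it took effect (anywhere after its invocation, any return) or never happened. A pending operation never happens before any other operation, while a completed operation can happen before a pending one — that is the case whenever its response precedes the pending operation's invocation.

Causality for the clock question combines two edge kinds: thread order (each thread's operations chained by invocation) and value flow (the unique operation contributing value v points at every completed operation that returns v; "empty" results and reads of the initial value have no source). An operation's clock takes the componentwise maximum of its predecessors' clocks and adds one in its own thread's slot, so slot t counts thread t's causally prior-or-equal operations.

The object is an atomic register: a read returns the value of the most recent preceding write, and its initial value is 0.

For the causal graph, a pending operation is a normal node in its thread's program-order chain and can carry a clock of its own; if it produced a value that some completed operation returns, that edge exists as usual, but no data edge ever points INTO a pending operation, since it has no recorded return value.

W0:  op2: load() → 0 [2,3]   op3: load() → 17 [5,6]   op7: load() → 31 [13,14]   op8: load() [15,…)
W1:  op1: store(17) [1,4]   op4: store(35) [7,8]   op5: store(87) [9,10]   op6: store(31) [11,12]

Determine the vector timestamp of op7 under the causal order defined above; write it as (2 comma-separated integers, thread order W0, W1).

op1, invoked 1, has no incoming edges; only W1's bump applies → (0, 1)
op2, invoked 2, has no incoming edges; only W0's bump applies → (1, 0)
invoked at 7, op4 merges VC(op1)=(0, 1) and bumps W1's slot → (0, 2)
invoked at 9, op5 merges VC(op4)=(0, 2) and bumps W1's slot → (0, 3)
invoked at 5, op3 merges VC(op1)=(0, 1), VC(op2)=(1, 0) and bumps W0's slot → (2, 1)
invoked at 11, op6 merges VC(op5)=(0, 3) and bumps W1's slot → (0, 4)
invoked at 13, op7 merges VC(op3)=(2, 1), VC(op6)=(0, 4) and bumps W0's slot → (3, 4)
invoked at 15, op8 merges VC(op7)=(3, 4) and bumps W0's slot → (4, 4)
target: VC(op7) = (3, 4)

(3, 4)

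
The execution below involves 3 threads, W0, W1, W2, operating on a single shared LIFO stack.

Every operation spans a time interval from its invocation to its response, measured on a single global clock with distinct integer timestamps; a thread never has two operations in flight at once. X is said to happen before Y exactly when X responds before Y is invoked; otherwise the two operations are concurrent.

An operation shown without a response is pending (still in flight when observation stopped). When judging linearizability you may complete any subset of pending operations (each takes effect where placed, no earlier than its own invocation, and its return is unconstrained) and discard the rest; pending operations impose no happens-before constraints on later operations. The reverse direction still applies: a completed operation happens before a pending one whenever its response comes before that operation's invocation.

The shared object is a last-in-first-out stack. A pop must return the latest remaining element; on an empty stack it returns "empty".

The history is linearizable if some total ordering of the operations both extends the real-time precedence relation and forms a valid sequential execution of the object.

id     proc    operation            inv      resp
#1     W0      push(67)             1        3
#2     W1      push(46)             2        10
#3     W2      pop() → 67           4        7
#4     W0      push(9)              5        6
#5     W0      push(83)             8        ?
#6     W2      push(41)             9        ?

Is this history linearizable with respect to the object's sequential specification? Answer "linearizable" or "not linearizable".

a witness: #1, #3, #2, #4
after step 1 (#1 push(67)): stack <67>
after step 2 (#3 pop() → 67): stack <>
after step 3 (#2 push(46)): stack <46>
after step 4 (#4 push(9)): stack <46,9>

linearizable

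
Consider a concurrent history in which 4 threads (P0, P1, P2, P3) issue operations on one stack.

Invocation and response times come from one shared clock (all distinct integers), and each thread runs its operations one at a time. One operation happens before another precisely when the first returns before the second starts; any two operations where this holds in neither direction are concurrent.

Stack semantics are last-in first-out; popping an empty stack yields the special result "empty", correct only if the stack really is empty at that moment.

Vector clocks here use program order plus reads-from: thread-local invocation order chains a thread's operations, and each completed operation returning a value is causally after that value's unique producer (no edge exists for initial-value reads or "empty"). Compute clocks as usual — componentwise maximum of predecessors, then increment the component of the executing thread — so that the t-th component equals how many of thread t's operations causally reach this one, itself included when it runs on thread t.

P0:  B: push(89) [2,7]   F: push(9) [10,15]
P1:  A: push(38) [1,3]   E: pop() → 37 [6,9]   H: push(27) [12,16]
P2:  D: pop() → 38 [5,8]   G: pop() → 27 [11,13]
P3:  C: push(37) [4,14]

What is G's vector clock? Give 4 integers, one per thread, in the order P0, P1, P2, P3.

(0, 3, 2, 1)

C (invocation 4): nothing precedes it; P3's component alone gives (0, 0, 0, 1)
A (invocation 1): nothing precedes it; P1's component alone gives (0, 1, 0, 0)
B (invocation 2): nothing precedes it; P0's component alone gives (1, 0, 0, 0)
VC(D, invoked at 5): max of VC(A)=(0, 1, 0, 0), then +1 on thread P2 → (0, 1, 1, 0)
VC(F, invoked at 10): max of VC(B)=(1, 0, 0, 0), then +1 on thread P0 → (2, 0, 0, 0)
VC(E, invoked at 6): max of VC(A)=(0, 1, 0, 0), VC(C)=(0, 0, 0, 1), then +1 on thread P1 → (0, 2, 0, 1)
VC(H, invoked at 12): max of VC(E)=(0, 2, 0, 1), then +1 on thread P1 → (0, 3, 0, 1)
VC(G, invoked at 11): max of VC(D)=(0, 1, 1, 0), VC(H)=(0, 3, 0, 1), then +1 on thread P2 → (0, 3, 2, 1)
target: VC(G) = (0, 3, 2, 1)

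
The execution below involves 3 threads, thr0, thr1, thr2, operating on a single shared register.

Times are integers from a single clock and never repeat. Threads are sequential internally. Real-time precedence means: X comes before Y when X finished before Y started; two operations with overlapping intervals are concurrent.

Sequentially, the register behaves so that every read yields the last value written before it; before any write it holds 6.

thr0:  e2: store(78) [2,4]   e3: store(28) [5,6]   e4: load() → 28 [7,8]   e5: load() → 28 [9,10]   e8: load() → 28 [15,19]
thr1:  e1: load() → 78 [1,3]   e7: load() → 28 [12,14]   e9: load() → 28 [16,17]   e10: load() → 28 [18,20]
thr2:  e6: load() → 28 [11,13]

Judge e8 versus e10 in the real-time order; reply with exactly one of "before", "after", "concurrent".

e8 spans [15,19], e10 spans [18,20]
the intervals overlap in both directions

concurrent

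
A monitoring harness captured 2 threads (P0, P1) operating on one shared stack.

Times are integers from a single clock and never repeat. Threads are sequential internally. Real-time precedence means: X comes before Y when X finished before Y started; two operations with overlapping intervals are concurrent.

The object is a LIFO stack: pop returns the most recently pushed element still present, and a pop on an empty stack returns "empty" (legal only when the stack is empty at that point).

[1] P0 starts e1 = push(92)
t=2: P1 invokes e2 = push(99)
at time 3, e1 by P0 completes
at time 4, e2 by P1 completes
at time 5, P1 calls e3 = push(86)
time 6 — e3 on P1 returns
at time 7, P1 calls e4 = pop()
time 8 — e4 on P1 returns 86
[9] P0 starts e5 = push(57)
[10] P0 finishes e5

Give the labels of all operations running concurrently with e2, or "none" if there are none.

e2 spans [2,4]: anything still running between times 2 and 4 counts as concurrent
e1 [1,3]: concurrent
e3 [5,6]: after
e4 [7,8]: after
e5 [9,10]: after

e1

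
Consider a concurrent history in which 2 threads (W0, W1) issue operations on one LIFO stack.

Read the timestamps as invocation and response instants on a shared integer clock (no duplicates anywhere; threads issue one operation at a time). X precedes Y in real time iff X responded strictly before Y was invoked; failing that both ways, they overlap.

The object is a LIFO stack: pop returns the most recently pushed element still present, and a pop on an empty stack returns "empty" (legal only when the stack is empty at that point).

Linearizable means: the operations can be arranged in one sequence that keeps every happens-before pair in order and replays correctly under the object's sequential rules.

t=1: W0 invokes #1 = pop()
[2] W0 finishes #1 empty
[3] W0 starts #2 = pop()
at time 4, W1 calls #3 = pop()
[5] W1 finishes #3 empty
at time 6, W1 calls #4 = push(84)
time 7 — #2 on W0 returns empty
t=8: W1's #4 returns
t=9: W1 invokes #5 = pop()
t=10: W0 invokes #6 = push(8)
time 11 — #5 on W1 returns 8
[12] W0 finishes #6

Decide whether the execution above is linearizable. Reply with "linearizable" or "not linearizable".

one valid linearization: #1, #2, #3, #4, #6, #5
step 1: #1 pop() → empty — stack <>
step 2: #2 pop() → empty — stack <>
step 3: #3 pop() → empty — stack <>
step 4: #4 push(84) — stack <84>
step 5: #6 push(8) — stack <84,8>
step 6: #5 pop() → 8 — stack <84>

linearizable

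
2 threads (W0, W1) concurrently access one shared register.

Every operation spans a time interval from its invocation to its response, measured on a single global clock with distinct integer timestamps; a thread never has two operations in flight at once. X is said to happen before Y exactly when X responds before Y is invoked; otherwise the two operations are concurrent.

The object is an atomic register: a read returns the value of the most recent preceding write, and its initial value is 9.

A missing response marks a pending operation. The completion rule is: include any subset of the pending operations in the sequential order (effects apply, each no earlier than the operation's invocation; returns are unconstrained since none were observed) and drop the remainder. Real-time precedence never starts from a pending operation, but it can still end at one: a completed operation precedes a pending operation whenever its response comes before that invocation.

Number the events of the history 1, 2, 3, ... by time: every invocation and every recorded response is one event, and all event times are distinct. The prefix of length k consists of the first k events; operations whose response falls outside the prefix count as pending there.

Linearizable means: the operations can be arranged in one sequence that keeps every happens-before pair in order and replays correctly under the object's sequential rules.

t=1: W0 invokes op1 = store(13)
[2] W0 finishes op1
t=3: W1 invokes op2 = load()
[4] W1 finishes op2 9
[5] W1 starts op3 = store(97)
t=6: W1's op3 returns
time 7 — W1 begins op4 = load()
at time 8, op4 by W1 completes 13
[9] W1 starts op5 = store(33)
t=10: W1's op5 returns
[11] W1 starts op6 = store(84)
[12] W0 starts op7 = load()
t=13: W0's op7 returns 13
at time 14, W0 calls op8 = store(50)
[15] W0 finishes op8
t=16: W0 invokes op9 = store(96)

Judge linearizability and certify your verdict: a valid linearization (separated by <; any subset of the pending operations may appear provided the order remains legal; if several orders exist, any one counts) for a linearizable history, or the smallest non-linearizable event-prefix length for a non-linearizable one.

events 1..3 are fine; event 4 — the response of op2 at time 4 — makes the prefix non-linearizable
exhaustive check: the 2 completed register ops admit one real-time order; illegal
sample order op1, op2 stalls at step 2 — op2 load() → 9 has no legal effect

not linearizable — minimal violating prefix: 4 events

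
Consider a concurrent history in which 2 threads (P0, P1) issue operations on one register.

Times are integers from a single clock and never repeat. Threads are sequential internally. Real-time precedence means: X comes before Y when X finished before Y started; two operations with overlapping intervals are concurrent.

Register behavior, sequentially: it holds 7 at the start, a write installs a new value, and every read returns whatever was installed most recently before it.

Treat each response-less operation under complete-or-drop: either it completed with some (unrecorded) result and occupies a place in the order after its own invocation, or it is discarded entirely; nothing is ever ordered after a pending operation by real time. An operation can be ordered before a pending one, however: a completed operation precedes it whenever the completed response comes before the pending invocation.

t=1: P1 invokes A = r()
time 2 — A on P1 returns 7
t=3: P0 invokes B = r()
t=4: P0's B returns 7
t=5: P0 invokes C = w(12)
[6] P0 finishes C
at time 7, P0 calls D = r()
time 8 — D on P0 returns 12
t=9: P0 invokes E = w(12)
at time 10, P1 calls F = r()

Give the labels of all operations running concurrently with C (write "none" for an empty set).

none

C runs from 5 to 6; window-overlapping ops are concurrent
A [1,2]: before
B [3,4]: before
D [7,8]: after
E [9,…): after
F [10,…): after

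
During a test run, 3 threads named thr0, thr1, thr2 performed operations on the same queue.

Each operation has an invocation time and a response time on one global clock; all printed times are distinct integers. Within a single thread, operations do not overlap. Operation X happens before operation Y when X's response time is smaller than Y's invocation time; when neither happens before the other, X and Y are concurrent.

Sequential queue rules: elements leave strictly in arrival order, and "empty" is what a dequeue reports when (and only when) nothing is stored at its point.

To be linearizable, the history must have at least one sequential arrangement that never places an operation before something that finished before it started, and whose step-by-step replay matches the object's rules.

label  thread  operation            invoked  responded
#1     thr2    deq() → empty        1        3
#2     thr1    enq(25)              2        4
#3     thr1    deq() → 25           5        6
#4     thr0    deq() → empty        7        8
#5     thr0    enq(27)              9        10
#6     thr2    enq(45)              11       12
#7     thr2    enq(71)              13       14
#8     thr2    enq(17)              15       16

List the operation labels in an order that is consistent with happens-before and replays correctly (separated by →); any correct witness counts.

step 1: #1 deq() → empty — queue <>
step 2: #2 enq(25) — queue <25>
step 3: #3 deq() → 25 — queue <>
step 4: #4 deq() → empty — queue <>
step 5: #5 enq(27) — queue <27>
step 6: #6 enq(45) — queue <27,45>
step 7: #7 enq(71) — queue <27,45,71>
step 8: #8 enq(17) — queue <27,45,71,17>

#1 → #2 → #3 → #4 → #5 → #6 → #7 → #8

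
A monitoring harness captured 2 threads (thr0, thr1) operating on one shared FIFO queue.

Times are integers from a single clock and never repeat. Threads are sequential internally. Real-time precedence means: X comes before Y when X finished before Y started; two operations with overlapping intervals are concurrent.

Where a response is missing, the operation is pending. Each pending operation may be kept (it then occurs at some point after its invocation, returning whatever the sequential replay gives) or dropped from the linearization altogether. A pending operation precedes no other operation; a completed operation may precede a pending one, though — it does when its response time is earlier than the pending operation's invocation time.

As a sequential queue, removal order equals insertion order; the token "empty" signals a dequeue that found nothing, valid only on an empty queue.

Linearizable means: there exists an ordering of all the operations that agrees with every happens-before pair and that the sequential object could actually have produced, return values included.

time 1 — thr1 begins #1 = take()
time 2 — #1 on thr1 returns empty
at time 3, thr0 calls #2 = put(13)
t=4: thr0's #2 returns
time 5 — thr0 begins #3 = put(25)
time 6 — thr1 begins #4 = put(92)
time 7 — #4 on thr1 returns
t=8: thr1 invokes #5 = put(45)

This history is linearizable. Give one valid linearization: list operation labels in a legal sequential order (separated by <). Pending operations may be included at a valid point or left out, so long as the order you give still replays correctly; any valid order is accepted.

1. #1 take() → empty, leaving queue <>
2. #2 put(13), leaving queue <13>
3. #3 put(25) (pending, included), leaving queue <13,25>
4. #4 put(92), leaving queue <13,25,92>

#1 < #2 < #3 < #4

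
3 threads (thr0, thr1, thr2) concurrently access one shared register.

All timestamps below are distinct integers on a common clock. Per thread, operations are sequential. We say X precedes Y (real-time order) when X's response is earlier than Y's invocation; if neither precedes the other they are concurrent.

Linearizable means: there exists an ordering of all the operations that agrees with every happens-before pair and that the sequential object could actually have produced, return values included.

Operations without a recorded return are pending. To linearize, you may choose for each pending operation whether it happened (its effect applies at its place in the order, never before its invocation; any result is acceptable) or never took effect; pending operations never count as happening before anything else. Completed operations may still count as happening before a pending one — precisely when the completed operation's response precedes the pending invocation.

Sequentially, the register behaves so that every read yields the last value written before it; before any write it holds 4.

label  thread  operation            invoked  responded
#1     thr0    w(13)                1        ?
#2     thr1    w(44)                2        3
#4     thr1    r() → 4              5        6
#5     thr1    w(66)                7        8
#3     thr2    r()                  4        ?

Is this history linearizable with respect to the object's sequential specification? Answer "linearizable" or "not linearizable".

events 1..5 are fine; event 6 — the response of #4 at time 6 — makes the prefix non-linearizable
exactly one order of the 2 completed ops respects real time; the register replay fails
every completion of the 2 pending operations (#1, #3) was checked; none linearizes
for example #2, #4 (pending dropped) fails at step 2: #4 r() → 4 is not legal there

not linearizable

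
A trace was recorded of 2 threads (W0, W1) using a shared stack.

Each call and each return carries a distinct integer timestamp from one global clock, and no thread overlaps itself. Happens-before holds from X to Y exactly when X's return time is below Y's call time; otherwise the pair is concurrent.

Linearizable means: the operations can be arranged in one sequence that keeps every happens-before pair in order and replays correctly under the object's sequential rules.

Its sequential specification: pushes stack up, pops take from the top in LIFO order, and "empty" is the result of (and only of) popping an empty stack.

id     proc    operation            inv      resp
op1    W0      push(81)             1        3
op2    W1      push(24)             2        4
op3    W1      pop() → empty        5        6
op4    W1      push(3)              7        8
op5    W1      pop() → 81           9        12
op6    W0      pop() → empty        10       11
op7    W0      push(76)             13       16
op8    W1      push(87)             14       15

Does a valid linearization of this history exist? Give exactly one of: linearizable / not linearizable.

the violation lands at event 6, op3's response at time 6: events 1..5 linearize, events 1..6 do not
the 3 completed operations admit 2 real-time orders; each fails the stack replay
one such order, op1, op2, op3, breaks at step 3 where op3 pop() → empty is illegal
one such order, op2, op1, op3, breaks at step 3 where op3 pop() → empty is illegal

not linearizable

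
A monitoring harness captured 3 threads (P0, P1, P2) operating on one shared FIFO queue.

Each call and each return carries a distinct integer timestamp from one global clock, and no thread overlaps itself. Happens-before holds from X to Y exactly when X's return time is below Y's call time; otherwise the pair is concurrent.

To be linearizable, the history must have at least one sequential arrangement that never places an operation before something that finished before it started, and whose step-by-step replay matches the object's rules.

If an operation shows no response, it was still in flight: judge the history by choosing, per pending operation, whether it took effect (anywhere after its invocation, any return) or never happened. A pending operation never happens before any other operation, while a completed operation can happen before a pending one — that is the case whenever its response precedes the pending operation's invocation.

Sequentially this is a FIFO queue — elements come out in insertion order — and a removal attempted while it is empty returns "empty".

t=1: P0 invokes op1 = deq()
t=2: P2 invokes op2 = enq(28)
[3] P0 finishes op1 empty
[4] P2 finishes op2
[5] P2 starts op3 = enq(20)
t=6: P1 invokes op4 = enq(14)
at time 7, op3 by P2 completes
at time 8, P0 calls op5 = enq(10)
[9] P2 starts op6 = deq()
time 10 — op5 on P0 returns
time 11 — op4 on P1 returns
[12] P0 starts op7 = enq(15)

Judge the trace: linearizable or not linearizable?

one valid linearization: op1, op2, op3, op4, op5
after step 1 (op1 deq() → empty): queue <>
after step 2 (op2 enq(28)): queue <28>
after step 3 (op3 enq(20)): queue <28,20>
after step 4 (op4 enq(14)): queue <28,20,14>
after step 5 (op5 enq(10)): queue <28,20,14,10>

linearizable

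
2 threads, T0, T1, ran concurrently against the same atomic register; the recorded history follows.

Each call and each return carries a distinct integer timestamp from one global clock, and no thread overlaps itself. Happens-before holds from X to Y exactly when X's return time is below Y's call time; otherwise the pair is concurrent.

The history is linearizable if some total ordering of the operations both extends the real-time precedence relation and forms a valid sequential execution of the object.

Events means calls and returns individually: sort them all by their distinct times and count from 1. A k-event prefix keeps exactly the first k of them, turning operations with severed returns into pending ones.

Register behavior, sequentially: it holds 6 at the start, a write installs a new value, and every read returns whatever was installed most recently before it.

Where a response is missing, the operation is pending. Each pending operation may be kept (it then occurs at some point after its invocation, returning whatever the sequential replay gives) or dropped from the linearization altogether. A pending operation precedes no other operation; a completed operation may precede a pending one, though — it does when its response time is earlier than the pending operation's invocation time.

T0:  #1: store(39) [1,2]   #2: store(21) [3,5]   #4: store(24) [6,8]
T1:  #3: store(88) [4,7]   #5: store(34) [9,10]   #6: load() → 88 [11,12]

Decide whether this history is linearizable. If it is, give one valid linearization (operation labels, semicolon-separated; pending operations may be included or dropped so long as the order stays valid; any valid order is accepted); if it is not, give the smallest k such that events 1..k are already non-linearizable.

not linearizable — minimal violating prefix: 12 events

cut after 11 events: linearizable; cut after 12 events (#6 responds, time 12): not linearizable
no legal order exists: 3 real-time-consistent candidates over 6 completed atomic register operations, all rejected
e.g. #1, #2, #3, #4, #5, #6: illegal at step 6, since #6 load() → 88 cannot apply there
e.g. #1, #2, #4, #3, #5, #6: illegal at step 6, since #6 load() → 88 cannot apply there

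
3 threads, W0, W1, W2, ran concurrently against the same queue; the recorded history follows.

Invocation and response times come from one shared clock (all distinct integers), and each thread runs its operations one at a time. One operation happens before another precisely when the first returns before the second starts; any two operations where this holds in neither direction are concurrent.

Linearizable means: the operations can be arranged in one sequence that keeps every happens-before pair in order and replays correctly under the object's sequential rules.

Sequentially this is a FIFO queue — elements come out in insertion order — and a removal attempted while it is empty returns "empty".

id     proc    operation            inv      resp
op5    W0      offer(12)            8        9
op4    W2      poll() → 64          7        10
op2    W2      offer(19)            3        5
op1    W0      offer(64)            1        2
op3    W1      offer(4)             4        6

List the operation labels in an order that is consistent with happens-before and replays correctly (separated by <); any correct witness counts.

after step 1 (op1 offer(64)): queue <64>
after step 2 (op2 offer(19)): queue <64,19>
after step 3 (op3 offer(4)): queue <64,19,4>
after step 4 (op4 poll() → 64): queue <19,4>
after step 5 (op5 offer(12)): queue <19,4,12>

op1 < op2 < op3 < op4 < op5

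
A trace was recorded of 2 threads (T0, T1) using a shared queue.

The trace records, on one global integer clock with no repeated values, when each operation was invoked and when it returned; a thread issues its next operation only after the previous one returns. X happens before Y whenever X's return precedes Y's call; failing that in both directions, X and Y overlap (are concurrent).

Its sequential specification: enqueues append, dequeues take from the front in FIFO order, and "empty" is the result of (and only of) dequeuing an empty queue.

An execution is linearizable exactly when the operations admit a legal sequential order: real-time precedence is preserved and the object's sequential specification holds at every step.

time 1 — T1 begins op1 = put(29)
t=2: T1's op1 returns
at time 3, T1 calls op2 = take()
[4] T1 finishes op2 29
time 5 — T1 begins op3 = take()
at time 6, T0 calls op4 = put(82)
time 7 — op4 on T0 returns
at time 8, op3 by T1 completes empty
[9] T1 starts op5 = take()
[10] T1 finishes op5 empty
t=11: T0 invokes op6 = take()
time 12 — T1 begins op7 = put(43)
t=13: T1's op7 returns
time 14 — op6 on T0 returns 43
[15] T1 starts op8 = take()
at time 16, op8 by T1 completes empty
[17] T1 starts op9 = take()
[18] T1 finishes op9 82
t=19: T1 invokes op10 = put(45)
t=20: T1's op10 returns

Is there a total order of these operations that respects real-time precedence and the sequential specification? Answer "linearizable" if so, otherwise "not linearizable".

not linearizable

the violation lands at event 10, op5's response at time 10: events 1..9 linearize, events 1..10 do not
the 5 completed operations admit 2 real-time orders; each fails the queue replay
take op1, op2, op3, op4, op5: step 5 already fails, because op5 take() → empty cannot occur there
take op1, op2, op4, op3, op5: step 4 already fails, because op3 take() → empty cannot occur there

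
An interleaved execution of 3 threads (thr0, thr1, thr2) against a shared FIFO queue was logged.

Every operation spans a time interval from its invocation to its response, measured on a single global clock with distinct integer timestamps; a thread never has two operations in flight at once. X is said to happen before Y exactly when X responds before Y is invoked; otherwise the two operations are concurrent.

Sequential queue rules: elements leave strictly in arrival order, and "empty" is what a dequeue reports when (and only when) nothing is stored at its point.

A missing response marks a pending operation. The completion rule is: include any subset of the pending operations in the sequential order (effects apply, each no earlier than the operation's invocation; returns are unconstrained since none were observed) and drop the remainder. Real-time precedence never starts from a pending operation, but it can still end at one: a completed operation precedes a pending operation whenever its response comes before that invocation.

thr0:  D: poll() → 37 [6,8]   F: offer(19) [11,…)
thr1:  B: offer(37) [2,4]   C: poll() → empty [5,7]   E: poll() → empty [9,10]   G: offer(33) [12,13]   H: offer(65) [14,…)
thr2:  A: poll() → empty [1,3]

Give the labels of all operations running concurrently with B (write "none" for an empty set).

A

concurrent with B ([2,4]): every op whose interval crosses 2..4
A [1,3]: concurrent
C [5,7]: after
D [6,8]: after
E [9,10]: after
F [11,…): after
G [12,13]: after
H [14,…): after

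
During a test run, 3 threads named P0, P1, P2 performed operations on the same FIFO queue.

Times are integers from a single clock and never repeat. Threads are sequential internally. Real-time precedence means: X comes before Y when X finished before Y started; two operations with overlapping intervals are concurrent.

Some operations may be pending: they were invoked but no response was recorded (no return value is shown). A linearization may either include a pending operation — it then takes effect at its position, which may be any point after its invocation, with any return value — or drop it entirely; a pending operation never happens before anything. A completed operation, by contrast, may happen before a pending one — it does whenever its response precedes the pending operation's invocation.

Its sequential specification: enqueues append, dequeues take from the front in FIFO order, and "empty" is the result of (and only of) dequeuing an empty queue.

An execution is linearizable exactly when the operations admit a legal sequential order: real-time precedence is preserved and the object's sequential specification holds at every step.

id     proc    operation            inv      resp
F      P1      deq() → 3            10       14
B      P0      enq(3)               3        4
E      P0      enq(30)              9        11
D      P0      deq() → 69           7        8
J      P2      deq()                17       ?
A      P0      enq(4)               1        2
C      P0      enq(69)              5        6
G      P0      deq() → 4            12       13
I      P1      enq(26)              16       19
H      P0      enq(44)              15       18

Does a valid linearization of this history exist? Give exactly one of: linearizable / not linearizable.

not linearizable

events 1..7 are fine; event 8 — the response of D at time 8 — makes the prefix non-linearizable
a single order respects real time; the 4 completed FIFO queue operations fail replay along it
for example A, B, C, D fails at step 4: D deq() → 69 is not legal there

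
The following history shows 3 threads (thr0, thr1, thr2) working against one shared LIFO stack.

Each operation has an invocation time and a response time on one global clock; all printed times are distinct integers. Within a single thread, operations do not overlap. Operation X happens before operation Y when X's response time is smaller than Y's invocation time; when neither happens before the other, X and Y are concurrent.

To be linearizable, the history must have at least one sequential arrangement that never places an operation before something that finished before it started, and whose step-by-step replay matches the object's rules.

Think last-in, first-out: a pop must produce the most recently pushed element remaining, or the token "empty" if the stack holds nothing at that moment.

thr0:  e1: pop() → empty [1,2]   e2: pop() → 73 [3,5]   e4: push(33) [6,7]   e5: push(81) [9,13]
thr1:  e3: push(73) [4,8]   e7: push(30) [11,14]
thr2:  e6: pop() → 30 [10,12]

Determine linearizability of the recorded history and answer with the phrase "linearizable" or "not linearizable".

linearizable

witness order: e1, e3, e2, e4, e5, e7, e6
1. e1 pop() → empty, leaving stack <>
2. e3 push(73), leaving stack <73>
3. e2 pop() → 73, leaving stack <>
4. e4 push(33), leaving stack <33>
5. e5 push(81), leaving stack <33,81>
6. e7 push(30), leaving stack <33,81,30>
7. e6 pop() → 30, leaving stack <33,81>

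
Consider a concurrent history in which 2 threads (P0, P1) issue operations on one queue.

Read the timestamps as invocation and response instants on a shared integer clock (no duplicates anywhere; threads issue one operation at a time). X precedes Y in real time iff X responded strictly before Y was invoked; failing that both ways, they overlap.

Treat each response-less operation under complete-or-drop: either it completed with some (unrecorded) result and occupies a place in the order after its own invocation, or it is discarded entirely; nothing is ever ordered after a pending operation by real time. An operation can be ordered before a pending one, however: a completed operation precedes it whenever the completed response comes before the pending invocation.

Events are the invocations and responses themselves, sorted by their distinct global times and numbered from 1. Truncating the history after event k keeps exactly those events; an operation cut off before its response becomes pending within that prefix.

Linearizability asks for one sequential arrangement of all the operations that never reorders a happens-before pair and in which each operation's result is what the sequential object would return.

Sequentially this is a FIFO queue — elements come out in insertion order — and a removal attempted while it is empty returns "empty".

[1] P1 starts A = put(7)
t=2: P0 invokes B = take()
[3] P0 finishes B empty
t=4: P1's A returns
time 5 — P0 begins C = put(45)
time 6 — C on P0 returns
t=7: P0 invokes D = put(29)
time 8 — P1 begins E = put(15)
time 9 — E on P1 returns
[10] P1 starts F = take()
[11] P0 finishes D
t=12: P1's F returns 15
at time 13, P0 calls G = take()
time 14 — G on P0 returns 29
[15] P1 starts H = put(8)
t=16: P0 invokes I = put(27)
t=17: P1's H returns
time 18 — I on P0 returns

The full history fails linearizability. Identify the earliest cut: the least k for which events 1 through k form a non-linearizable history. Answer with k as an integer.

12

a valid linearization of events 1..11 exists, for instance B, A, C, D, E:
step 1: B take() → empty — queue <>
step 2: A put(7) — queue <7>
step 3: C put(45) — queue <7,45>
step 4: D put(29) — queue <7,45,29>
step 5: E put(15) — queue <7,45,29,15>
with event 12 included (F responding at time 12), all real-time-consistent orders fail
take A, B, C, D, E, F: step 2 already fails, because B take() → empty cannot occur there
take A, B, C, E, D, F: step 2 already fails, because B take() → empty cannot occur there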